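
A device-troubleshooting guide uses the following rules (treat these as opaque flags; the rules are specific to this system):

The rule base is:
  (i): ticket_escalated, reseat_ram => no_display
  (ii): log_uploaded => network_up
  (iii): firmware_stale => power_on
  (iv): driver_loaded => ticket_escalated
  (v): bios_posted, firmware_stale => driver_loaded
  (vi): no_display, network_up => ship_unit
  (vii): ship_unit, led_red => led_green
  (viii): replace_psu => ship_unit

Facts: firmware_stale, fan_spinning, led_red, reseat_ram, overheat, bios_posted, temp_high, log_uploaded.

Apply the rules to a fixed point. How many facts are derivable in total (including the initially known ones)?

15

Round 1 fires (ii), (iii), (v), giving network_up, power_on, driver_loaded.
Round 2 fires (iv), giving ticket_escalated.
Round 3 fires (i), giving no_display.
Round 4 fires (vi), giving ship_unit.
Round 5 fires (vii), giving led_green.
Closure: {bios_posted, driver_loaded, fan_spinning, firmware_stale, led_green, led_red, log_uploaded, network_up, no_display, overheat, power_on, reseat_ram, ship_unit, temp_high, ticket_escalated} — 15 facts.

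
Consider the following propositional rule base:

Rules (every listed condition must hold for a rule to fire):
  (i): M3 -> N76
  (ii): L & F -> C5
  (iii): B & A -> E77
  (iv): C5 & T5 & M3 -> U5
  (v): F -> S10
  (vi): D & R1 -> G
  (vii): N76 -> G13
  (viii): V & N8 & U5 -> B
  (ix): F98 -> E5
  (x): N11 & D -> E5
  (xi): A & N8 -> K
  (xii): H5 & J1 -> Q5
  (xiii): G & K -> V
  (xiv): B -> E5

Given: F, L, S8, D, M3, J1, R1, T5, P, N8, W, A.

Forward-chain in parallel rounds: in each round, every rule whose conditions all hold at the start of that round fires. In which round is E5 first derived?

[1] (i) [M3 -> N76]; (ii) [L & F -> C5]; (v) [F -> S10]; (vi) [D & R1 -> G]; (xi) [A & N8 -> K]. ⇒ new: N76, C5, S10, G, K.
[2] (iv) [C5 & T5 & M3 -> U5]; (vii) [N76 -> G13]; (xiii) [G & K -> V]. ⇒ new: U5, G13, V.
[3] (viii) [V & N8 & U5 -> B]. ⇒ new: B.
[4] (iii) [B & A -> E77]; (xiv) [B -> E5]. ⇒ new: E77, E5.
E5 first appears in round 4.

4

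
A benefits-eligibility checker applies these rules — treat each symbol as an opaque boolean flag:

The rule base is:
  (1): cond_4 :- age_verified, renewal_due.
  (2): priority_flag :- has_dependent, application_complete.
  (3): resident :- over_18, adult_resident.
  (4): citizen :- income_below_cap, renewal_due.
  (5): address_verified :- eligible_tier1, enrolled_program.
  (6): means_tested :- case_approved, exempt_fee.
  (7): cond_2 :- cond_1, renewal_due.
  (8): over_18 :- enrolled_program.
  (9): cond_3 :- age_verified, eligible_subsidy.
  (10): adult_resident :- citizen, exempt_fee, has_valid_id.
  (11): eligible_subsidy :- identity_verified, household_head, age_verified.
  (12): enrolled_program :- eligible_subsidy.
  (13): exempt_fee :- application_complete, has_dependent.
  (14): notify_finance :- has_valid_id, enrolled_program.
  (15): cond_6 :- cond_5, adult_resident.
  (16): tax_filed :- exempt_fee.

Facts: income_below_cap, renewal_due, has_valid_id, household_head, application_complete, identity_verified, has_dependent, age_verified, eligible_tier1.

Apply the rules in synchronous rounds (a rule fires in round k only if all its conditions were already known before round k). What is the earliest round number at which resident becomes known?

4

[1] (1) [cond_4 :- age_verified, renewal_due.]; (2) [priority_flag :- has_dependent, application_complete.]; (4) [citizen :- income_below_cap, renewal_due.]; (11) [eligible_subsidy :- identity_verified, household_head, age_verified.]; (13) [exempt_fee :- application_complete, has_dependent.]. ⇒ new: cond_4, priority_flag, citizen, eligible_subsidy, exempt_fee.
[2] (9) [cond_3 :- age_verified, eligible_subsidy.]; (10) [adult_resident :- citizen, exempt_fee, has_valid_id.]; (12) [enrolled_program :- eligible_subsidy.]; (16) [tax_filed :- exempt_fee.]. ⇒ new: cond_3, adult_resident, enrolled_program, tax_filed.
[3] (5) [address_verified :- eligible_tier1, enrolled_program.]; (8) [over_18 :- enrolled_program.]; (14) [notify_finance :- has_valid_id, enrolled_program.]. ⇒ new: address_verified, over_18, notify_finance.
[4] (3) [resident :- over_18, adult_resident.]. ⇒ new: resident.
resident first appears in round 4.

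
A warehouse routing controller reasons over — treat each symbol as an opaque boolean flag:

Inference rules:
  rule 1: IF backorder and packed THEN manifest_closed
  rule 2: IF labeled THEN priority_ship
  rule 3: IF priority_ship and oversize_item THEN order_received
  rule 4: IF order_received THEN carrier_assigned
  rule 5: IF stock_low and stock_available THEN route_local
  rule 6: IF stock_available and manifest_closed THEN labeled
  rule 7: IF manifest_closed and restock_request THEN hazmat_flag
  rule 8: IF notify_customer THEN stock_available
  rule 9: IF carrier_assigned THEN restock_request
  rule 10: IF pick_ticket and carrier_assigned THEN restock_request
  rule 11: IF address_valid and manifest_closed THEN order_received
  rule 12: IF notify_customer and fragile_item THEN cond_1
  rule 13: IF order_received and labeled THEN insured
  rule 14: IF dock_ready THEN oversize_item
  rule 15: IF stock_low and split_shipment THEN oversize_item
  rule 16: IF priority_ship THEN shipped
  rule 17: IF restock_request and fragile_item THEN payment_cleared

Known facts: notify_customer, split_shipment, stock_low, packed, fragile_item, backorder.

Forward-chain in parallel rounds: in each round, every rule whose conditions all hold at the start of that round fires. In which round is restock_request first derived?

6

Round 1: rule 1 [IF backorder and packed THEN manifest_closed]; rule 8 [IF notify_customer THEN stock_available]; rule 12 [IF notify_customer and fragile_item THEN cond_1]; rule 15 [IF stock_low and split_shipment THEN oversize_item]. New: manifest_closed, stock_available, cond_1, oversize_item.
Round 2: rule 5 [IF stock_low and stock_available THEN route_local]; rule 6 [IF stock_available and manifest_closed THEN labeled]. New: route_local, labeled.
Round 3: rule 2 [IF labeled THEN priority_ship]. New: priority_ship.
Round 4: rule 3 [IF priority_ship and oversize_item THEN order_received]; rule 16 [IF priority_ship THEN shipped]. New: order_received, shipped.
Round 5: rule 4 [IF order_received THEN carrier_assigned]; rule 13 [IF order_received and labeled THEN insured]. New: carrier_assigned, insured.
Round 6: rule 9 [IF carrier_assigned THEN restock_request]. New: restock_request.
restock_request first appears in round 6.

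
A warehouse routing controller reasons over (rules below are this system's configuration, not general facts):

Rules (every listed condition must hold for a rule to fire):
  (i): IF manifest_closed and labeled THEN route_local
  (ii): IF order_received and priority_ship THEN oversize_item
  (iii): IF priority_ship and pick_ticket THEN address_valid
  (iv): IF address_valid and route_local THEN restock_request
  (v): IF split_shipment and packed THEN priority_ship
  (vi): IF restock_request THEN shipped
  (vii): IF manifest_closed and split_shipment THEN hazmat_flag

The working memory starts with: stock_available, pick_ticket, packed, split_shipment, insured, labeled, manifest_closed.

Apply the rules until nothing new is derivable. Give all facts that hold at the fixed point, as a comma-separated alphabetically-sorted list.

[1] (i) [IF manifest_closed and labeled THEN route_local]; (v) [IF split_shipment and packed THEN priority_ship]; (vii) [IF manifest_closed and split_shipment THEN hazmat_flag]. ⇒ new: route_local, priority_ship, hazmat_flag.
[2] (iii) [IF priority_ship and pick_ticket THEN address_valid]. ⇒ new: address_valid.
[3] (iv) [IF address_valid and route_local THEN restock_request]. ⇒ new: restock_request.
[4] (vi) [IF restock_request THEN shipped]. ⇒ new: shipped.

address_valid, hazmat_flag, insured, labeled, manifest_closed, packed, pick_ticket, priority_ship, restock_request, route_local, shipped, split_shipment, stock_available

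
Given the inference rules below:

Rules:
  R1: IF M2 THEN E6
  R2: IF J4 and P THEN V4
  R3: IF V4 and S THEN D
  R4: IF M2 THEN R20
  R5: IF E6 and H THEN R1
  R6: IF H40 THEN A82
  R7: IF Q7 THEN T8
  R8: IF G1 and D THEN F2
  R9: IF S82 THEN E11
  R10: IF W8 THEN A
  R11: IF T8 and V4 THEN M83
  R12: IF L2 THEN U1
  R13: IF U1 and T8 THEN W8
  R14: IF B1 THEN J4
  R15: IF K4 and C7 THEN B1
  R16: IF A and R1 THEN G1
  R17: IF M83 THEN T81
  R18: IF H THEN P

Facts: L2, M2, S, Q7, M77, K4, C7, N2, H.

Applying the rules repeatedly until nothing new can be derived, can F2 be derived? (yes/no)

[1] R1 [IF M2 THEN E6]; R4 [IF M2 THEN R20]; R7 [IF Q7 THEN T8]; R12 [IF L2 THEN U1]; R15 [IF K4 and C7 THEN B1]; R18 [IF H THEN P]. ⇒ new: E6, R20, T8, U1, B1, P.
[2] R5 [IF E6 and H THEN R1]; R13 [IF U1 and T8 THEN W8]; R14 [IF B1 THEN J4]. ⇒ new: R1, W8, J4.
[3] R2 [IF J4 and P THEN V4]; R10 [IF W8 THEN A]. ⇒ new: V4, A.
[4] R3 [IF V4 and S THEN D]; R11 [IF T8 and V4 THEN M83]; R16 [IF A and R1 THEN G1]. ⇒ new: D, M83, G1.
[5] R8 [IF G1 and D THEN F2]; R17 [IF M83 THEN T81]. ⇒ new: F2, T81.
F2 appears in round 5, so it is derivable.

yes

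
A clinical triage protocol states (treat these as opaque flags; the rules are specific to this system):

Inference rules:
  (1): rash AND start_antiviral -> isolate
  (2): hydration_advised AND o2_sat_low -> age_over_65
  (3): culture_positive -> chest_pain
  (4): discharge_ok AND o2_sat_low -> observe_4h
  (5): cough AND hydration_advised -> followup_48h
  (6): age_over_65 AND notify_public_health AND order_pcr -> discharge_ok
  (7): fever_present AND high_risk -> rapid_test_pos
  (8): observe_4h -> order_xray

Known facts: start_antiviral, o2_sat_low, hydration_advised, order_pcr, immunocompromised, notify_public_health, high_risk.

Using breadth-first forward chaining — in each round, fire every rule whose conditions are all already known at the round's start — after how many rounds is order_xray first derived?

Round 1 fires (2), giving age_over_65.
Round 2 fires (6), giving discharge_ok.
Round 3 fires (4), giving observe_4h.
Round 4 fires (8), giving order_xray.
order_xray first appears in round 4.

4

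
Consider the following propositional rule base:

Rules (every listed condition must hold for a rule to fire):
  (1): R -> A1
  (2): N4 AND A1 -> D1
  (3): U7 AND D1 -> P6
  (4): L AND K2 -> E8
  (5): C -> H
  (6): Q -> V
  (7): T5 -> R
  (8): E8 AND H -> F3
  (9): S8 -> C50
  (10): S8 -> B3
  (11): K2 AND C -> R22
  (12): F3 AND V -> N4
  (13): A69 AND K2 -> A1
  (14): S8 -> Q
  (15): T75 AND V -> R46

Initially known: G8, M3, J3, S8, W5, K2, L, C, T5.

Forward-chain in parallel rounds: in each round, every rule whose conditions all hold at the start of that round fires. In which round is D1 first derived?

4

Round 1: (4) [L AND K2 -> E8]; (5) [C -> H]; (7) [T5 -> R]; (9) [S8 -> C50]; (10) [S8 -> B3]; (11) [K2 AND C -> R22]; (14) [S8 -> Q]. New: E8, H, R, C50, B3, R22, Q.
Round 2: (1) [R -> A1]; (6) [Q -> V]; (8) [E8 AND H -> F3]. New: A1, V, F3.
Round 3: (12) [F3 AND V -> N4]. New: N4.
Round 4: (2) [N4 AND A1 -> D1]. New: D1.
D1 first appears in round 4.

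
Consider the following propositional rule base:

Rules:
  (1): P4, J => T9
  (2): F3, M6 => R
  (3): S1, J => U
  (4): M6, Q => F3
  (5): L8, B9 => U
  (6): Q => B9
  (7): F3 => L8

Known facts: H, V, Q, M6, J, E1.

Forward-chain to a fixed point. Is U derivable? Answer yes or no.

yes

Round 1 fires (4), (6), giving F3, B9.
Round 2 fires (2), (7), giving R, L8.
Round 3 fires (5), giving U.
U appears in round 3, so it is derivable.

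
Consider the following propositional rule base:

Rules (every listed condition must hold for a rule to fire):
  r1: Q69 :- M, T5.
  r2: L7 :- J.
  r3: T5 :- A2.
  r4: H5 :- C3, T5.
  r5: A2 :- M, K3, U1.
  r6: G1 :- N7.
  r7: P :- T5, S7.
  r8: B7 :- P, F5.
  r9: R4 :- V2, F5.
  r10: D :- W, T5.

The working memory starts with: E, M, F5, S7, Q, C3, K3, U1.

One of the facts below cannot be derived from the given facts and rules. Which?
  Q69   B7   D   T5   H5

Round 1 — r5, derive A2.
Round 2 — r3, derive T5.
Round 3 — r1, r4, r7, derive Q69, H5, P.
Round 4 — r8, derive B7.
Derived: B7 (round 4), Q69 (round 3), T5 (round 2), H5 (round 3). D never appears in any round.

D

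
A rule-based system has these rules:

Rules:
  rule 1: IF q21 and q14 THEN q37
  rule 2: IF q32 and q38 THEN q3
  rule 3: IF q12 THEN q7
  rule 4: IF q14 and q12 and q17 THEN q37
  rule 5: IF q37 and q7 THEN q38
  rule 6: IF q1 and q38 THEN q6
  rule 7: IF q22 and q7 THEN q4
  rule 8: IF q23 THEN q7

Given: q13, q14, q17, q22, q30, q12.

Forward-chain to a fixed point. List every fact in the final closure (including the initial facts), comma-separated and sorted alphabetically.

Round 1 fires rule 3, rule 4, giving q7, q37.
Round 2 fires rule 5, rule 7, giving q38, q4.

q12, q13, q14, q17, q22, q30, q37, q38, q4, q7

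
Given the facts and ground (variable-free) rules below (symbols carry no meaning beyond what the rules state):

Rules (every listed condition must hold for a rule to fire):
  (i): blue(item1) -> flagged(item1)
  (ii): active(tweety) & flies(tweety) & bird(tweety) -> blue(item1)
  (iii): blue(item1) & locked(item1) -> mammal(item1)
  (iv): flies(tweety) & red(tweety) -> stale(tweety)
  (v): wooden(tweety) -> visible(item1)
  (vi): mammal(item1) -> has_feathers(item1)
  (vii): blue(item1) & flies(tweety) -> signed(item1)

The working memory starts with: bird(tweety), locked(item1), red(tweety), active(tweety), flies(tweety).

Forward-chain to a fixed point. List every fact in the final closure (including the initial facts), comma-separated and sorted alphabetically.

active(tweety), bird(tweety), blue(item1), flagged(item1), flies(tweety), has_feathers(item1), locked(item1), mammal(item1), red(tweety), signed(item1), stale(tweety)

Round 1: (ii) [active(tweety) & flies(tweety) & bird(tweety) -> blue(item1)]; (iv) [flies(tweety) & red(tweety) -> stale(tweety)]. Adds blue(item1), stale(tweety).
Round 2: (i) [blue(item1) -> flagged(item1)]; (iii) [blue(item1) & locked(item1) -> mammal(item1)]; (vii) [blue(item1) & flies(tweety) -> signed(item1)]. Adds flagged(item1), mammal(item1), signed(item1).
Round 3: (vi) [mammal(item1) -> has_feathers(item1)]. Adds has_feathers(item1).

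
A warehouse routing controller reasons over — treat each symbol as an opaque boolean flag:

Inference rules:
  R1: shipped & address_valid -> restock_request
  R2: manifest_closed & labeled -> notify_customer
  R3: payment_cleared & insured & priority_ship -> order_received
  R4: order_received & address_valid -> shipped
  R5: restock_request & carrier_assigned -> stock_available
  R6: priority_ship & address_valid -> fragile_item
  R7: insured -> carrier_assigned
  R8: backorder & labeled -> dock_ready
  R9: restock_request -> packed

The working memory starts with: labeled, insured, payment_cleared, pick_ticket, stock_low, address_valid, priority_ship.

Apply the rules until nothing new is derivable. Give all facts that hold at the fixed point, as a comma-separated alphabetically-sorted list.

address_valid, carrier_assigned, fragile_item, insured, labeled, order_received, packed, payment_cleared, pick_ticket, priority_ship, restock_request, shipped, stock_available, stock_low

Round 1: R3 [payment_cleared & insured & priority_ship -> order_received]; R6 [priority_ship & address_valid -> fragile_item]; R7 [insured -> carrier_assigned]. Adds order_received, fragile_item, carrier_assigned.
Round 2: R4 [order_received & address_valid -> shipped]. Adds shipped.
Round 3: R1 [shipped & address_valid -> restock_request]. Adds restock_request.
Round 4: R5 [restock_request & carrier_assigned -> stock_available]; R9 [restock_request -> packed]. Adds stock_available, packed.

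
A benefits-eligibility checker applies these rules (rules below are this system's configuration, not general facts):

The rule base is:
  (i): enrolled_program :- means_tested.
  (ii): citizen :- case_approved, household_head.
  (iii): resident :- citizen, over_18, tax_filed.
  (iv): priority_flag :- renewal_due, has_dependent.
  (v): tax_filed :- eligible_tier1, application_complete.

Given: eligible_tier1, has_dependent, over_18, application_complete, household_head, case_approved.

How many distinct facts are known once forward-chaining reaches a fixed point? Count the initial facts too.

9

Round 1: (ii) [citizen :- case_approved, household_head.]; (v) [tax_filed :- eligible_tier1, application_complete.]. Adds citizen, tax_filed.
Round 2: (iii) [resident :- citizen, over_18, tax_filed.]. Adds resident.
Closure: {application_complete, case_approved, citizen, eligible_tier1, has_dependent, household_head, over_18, resident, tax_filed} — 9 facts.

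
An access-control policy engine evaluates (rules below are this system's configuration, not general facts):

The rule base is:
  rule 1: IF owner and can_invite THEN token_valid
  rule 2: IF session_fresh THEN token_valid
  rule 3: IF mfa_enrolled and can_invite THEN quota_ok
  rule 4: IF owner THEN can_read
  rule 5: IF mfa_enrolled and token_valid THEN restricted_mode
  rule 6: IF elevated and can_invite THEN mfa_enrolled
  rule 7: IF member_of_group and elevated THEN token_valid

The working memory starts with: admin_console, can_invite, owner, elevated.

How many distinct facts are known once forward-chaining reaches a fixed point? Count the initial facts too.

9

Round 1 — rule 1, rule 4, rule 6, derive token_valid, can_read, mfa_enrolled.
Round 2 — rule 3, rule 5, derive quota_ok, restricted_mode.
Closure: {admin_console, can_invite, can_read, elevated, mfa_enrolled, owner, quota_ok, restricted_mode, token_valid} — 9 facts.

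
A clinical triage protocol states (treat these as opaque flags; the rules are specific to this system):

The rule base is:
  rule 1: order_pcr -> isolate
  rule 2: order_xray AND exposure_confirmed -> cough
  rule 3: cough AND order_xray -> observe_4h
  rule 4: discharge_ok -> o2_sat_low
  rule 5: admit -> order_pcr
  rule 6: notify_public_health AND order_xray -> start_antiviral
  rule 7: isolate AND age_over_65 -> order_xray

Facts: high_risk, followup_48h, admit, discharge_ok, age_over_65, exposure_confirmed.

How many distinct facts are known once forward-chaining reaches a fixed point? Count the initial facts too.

Round 1 fires rule 4, rule 5, giving o2_sat_low, order_pcr.
Round 2 fires rule 1, giving isolate.
Round 3 fires rule 7, giving order_xray.
Round 4 fires rule 2, giving cough.
Round 5 fires rule 3, giving observe_4h.
Closure: {admit, age_over_65, cough, discharge_ok, exposure_confirmed, followup_48h, high_risk, isolate, o2_sat_low, observe_4h, order_pcr, order_xray} — 12 facts.

12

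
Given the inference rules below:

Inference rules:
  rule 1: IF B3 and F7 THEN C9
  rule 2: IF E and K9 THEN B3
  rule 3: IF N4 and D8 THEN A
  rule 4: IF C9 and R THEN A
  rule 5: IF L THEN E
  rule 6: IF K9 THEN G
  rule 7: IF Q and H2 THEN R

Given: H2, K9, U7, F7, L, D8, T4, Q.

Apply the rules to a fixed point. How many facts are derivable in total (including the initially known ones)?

14

Round 1: rule 5 [IF L THEN E]; rule 6 [IF K9 THEN G]; rule 7 [IF Q and H2 THEN R]. New: E, G, R.
Round 2: rule 2 [IF E and K9 THEN B3]. New: B3.
Round 3: rule 1 [IF B3 and F7 THEN C9]. New: C9.
Round 4: rule 4 [IF C9 and R THEN A]. New: A.
Closure: {A, B3, C9, D8, E, F7, G, H2, K9, L, Q, R, T4, U7} — 14 facts.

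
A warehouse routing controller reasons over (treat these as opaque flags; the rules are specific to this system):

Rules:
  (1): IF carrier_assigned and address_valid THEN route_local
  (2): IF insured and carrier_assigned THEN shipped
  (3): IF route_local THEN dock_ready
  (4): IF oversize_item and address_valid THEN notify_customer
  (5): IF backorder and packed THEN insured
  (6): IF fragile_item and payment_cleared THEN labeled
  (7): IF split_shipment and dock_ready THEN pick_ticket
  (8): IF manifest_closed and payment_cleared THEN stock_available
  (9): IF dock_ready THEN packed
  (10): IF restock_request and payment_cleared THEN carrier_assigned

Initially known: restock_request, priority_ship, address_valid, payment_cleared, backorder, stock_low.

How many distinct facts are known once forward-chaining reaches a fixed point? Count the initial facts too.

[1] (10) [IF restock_request and payment_cleared THEN carrier_assigned]. ⇒ new: carrier_assigned.
[2] (1) [IF carrier_assigned and address_valid THEN route_local]. ⇒ new: route_local.
[3] (3) [IF route_local THEN dock_ready]. ⇒ new: dock_ready.
[4] (9) [IF dock_ready THEN packed]. ⇒ new: packed.
[5] (5) [IF backorder and packed THEN insured]. ⇒ new: insured.
[6] (2) [IF insured and carrier_assigned THEN shipped]. ⇒ new: shipped.
Closure: {address_valid, backorder, carrier_assigned, dock_ready, insured, packed, payment_cleared, priority_ship, restock_request, route_local, shipped, stock_low} — 12 facts.

12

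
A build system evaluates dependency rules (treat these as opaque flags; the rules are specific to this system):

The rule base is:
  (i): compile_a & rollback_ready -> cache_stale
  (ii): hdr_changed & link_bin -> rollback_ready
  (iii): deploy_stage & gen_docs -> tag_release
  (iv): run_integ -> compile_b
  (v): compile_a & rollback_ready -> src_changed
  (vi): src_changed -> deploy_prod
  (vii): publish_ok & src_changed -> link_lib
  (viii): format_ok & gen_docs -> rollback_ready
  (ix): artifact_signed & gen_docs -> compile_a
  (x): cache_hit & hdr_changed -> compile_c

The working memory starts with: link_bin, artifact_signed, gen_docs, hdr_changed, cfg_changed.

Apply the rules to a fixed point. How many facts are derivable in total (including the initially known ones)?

Round 1 fires (ii), (ix), giving rollback_ready, compile_a.
Round 2 fires (i), (v), giving cache_stale, src_changed.
Round 3 fires (vi), giving deploy_prod.
Closure: {artifact_signed, cache_stale, cfg_changed, compile_a, deploy_prod, gen_docs, hdr_changed, link_bin, rollback_ready, src_changed} — 10 facts.

10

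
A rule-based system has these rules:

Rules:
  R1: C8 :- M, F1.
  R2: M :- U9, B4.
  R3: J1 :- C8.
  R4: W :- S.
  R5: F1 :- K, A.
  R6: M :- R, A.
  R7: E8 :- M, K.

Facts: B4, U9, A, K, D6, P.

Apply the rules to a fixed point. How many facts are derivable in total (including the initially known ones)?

11

Round 1: R2 [M :- U9, B4.]; R5 [F1 :- K, A.]. New: M, F1.
Round 2: R1 [C8 :- M, F1.]; R7 [E8 :- M, K.]. New: C8, E8.
Round 3: R3 [J1 :- C8.]. New: J1.
Closure: {A, B4, C8, D6, E8, F1, J1, K, M, P, U9} — 11 facts.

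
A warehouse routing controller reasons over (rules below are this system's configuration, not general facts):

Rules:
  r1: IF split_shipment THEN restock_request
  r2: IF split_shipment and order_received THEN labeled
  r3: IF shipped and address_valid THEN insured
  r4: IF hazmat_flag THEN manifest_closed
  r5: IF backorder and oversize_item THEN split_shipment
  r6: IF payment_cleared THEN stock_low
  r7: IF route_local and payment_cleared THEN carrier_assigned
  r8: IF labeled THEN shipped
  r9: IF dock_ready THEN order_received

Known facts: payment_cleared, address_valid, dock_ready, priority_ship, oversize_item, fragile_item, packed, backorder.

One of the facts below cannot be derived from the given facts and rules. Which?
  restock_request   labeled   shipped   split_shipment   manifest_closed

manifest_closed

Round 1: r5 [IF backorder and oversize_item THEN split_shipment]; r6 [IF payment_cleared THEN stock_low]; r9 [IF dock_ready THEN order_received]. Adds split_shipment, stock_low, order_received.
Round 2: r1 [IF split_shipment THEN restock_request]; r2 [IF split_shipment and order_received THEN labeled]. Adds restock_request, labeled.
Round 3: r8 [IF labeled THEN shipped]. Adds shipped.
Round 4: r3 [IF shipped and address_valid THEN insured]. Adds insured.
Derived: shipped (round 3), split_shipment (round 1), restock_request (round 2), labeled (round 2). manifest_closed never appears in any round.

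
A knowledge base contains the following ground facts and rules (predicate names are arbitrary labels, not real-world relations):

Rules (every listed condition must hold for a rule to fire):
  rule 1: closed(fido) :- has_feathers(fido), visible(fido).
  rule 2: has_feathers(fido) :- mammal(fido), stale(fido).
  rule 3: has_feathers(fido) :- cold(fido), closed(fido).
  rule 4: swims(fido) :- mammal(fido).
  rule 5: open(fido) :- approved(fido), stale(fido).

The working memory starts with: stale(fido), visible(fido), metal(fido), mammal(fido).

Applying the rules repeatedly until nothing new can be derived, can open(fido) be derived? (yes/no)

Round 1: rule 2 [has_feathers(fido) :- mammal(fido), stale(fido).]; rule 4 [swims(fido) :- mammal(fido).]. Adds has_feathers(fido), swims(fido).
Round 2: rule 1 [closed(fido) :- has_feathers(fido), visible(fido).]. Adds closed(fido).
Fixed point reached. open(fido) is concluded only by rule 5; rule 5 needs approved(fido) (never derived).

no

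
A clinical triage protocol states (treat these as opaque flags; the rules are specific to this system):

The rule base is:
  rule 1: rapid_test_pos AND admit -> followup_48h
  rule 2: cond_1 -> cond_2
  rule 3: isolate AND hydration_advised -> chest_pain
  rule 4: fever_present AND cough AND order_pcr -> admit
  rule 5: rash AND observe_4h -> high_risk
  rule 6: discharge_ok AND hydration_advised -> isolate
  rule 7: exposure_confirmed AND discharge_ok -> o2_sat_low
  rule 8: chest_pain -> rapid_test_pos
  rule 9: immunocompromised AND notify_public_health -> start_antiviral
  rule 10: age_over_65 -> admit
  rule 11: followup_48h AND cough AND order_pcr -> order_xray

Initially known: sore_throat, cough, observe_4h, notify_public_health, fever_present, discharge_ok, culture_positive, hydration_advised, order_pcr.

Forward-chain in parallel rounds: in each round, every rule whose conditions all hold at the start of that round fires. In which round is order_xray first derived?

5

Round 1: rule 4 [fever_present AND cough AND order_pcr -> admit]; rule 6 [discharge_ok AND hydration_advised -> isolate]. New: admit, isolate.
Round 2: rule 3 [isolate AND hydration_advised -> chest_pain]. New: chest_pain.
Round 3: rule 8 [chest_pain -> rapid_test_pos]. New: rapid_test_pos.
Round 4: rule 1 [rapid_test_pos AND admit -> followup_48h]. New: followup_48h.
Round 5: rule 11 [followup_48h AND cough AND order_pcr -> order_xray]. New: order_xray.
order_xray first appears in round 5.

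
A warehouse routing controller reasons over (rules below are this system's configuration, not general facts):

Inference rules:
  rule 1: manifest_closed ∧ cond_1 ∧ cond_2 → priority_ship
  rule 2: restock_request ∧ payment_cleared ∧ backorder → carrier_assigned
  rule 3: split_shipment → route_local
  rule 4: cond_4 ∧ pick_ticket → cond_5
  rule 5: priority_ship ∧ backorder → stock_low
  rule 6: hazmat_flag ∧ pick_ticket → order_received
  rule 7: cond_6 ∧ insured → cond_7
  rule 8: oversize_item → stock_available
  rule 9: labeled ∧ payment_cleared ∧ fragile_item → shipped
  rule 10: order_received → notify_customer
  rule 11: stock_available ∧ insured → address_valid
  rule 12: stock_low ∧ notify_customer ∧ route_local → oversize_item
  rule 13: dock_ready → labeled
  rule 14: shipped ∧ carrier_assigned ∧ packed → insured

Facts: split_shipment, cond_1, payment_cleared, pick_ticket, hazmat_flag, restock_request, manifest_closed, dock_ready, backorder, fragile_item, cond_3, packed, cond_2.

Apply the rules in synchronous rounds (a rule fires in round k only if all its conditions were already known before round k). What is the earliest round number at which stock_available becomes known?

4

Round 1: rule 1 [manifest_closed ∧ cond_1 ∧ cond_2 → priority_ship]; rule 2 [restock_request ∧ payment_cleared ∧ backorder → carrier_assigned]; rule 3 [split_shipment → route_local]; rule 6 [hazmat_flag ∧ pick_ticket → order_received]; rule 13 [dock_ready → labeled]. Adds priority_ship, carrier_assigned, route_local, order_received, labeled.
Round 2: rule 5 [priority_ship ∧ backorder → stock_low]; rule 9 [labeled ∧ payment_cleared ∧ fragile_item → shipped]; rule 10 [order_received → notify_customer]. Adds stock_low, shipped, notify_customer.
Round 3: rule 12 [stock_low ∧ notify_customer ∧ route_local → oversize_item]; rule 14 [shipped ∧ carrier_assigned ∧ packed → insured]. Adds oversize_item, insured.
Round 4: rule 8 [oversize_item → stock_available]. Adds stock_available.
stock_available first appears in round 4.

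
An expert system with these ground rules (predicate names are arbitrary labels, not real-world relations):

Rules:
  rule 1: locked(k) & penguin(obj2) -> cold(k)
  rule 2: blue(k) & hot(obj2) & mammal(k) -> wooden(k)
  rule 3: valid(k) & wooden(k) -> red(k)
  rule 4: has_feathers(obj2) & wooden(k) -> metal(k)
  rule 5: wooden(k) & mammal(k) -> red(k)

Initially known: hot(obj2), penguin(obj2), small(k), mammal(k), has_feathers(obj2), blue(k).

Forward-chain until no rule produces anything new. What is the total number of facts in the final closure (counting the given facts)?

9

Round 1: rule 2 [blue(k) & hot(obj2) & mammal(k) -> wooden(k)]. New: wooden(k).
Round 2: rule 4 [has_feathers(obj2) & wooden(k) -> metal(k)]; rule 5 [wooden(k) & mammal(k) -> red(k)]. New: metal(k), red(k).
Closure: {blue(k), has_feathers(obj2), hot(obj2), mammal(k), metal(k), penguin(obj2), red(k), small(k), wooden(k)} — 9 facts.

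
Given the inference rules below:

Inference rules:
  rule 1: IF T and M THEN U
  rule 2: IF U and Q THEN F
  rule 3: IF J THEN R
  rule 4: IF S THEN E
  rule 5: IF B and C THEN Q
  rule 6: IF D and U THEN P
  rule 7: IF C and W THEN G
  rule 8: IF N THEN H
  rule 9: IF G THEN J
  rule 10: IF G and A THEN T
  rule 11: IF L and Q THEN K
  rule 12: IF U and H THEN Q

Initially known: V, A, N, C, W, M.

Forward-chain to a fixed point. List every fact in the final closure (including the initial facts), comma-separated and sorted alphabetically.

A, C, F, G, H, J, M, N, Q, R, T, U, V, W

[1] rule 7 [IF C and W THEN G]; rule 8 [IF N THEN H]. ⇒ new: G, H.
[2] rule 9 [IF G THEN J]; rule 10 [IF G and A THEN T]. ⇒ new: J, T.
[3] rule 1 [IF T and M THEN U]; rule 3 [IF J THEN R]. ⇒ new: U, R.
[4] rule 12 [IF U and H THEN Q]. ⇒ new: Q.
[5] rule 2 [IF U and Q THEN F]. ⇒ new: F.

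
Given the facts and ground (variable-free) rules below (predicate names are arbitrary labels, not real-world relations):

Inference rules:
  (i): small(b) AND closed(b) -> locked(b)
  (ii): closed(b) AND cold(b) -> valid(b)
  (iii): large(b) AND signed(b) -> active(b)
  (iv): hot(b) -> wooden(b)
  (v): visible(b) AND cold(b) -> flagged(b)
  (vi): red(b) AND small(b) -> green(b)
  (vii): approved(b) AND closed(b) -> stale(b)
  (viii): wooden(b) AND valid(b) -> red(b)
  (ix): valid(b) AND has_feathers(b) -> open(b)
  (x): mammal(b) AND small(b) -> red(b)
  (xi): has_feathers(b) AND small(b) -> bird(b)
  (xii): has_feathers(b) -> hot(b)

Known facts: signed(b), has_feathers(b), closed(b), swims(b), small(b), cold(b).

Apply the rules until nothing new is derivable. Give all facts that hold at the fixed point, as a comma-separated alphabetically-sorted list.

Round 1: (i) [small(b) AND closed(b) -> locked(b)]; (ii) [closed(b) AND cold(b) -> valid(b)]; (xi) [has_feathers(b) AND small(b) -> bird(b)]; (xii) [has_feathers(b) -> hot(b)]. New: locked(b), valid(b), bird(b), hot(b).
Round 2: (iv) [hot(b) -> wooden(b)]; (ix) [valid(b) AND has_feathers(b) -> open(b)]. New: wooden(b), open(b).
Round 3: (viii) [wooden(b) AND valid(b) -> red(b)]. New: red(b).
Round 4: (vi) [red(b) AND small(b) -> green(b)]. New: green(b).

bird(b), closed(b), cold(b), green(b), has_feathers(b), hot(b), locked(b), open(b), red(b), signed(b), small(b), swims(b), valid(b), wooden(b)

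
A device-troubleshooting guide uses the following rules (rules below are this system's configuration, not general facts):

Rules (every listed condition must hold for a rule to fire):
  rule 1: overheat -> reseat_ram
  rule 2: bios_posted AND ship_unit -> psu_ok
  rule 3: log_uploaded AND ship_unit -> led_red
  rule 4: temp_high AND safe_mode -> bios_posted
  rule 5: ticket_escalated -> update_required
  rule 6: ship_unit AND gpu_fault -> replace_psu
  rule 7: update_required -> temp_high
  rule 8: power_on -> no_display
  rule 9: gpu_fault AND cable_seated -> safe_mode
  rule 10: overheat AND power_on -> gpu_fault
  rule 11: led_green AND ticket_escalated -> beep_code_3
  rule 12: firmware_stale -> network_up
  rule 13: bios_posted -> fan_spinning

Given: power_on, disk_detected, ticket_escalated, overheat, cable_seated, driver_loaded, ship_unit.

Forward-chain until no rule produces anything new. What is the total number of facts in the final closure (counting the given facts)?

[1] rule 1 [overheat -> reseat_ram]; rule 5 [ticket_escalated -> update_required]; rule 8 [power_on -> no_display]; rule 10 [overheat AND power_on -> gpu_fault]. ⇒ new: reseat_ram, update_required, no_display, gpu_fault.
[2] rule 6 [ship_unit AND gpu_fault -> replace_psu]; rule 7 [update_required -> temp_high]; rule 9 [gpu_fault AND cable_seated -> safe_mode]. ⇒ new: replace_psu, temp_high, safe_mode.
[3] rule 4 [temp_high AND safe_mode -> bios_posted]. ⇒ new: bios_posted.
[4] rule 2 [bios_posted AND ship_unit -> psu_ok]; rule 13 [bios_posted -> fan_spinning]. ⇒ new: psu_ok, fan_spinning.
Closure: {bios_posted, cable_seated, disk_detected, driver_loaded, fan_spinning, gpu_fault, no_display, overheat, power_on, psu_ok, replace_psu, reseat_ram, safe_mode, ship_unit, temp_high, ticket_escalated, update_required} — 17 facts.

17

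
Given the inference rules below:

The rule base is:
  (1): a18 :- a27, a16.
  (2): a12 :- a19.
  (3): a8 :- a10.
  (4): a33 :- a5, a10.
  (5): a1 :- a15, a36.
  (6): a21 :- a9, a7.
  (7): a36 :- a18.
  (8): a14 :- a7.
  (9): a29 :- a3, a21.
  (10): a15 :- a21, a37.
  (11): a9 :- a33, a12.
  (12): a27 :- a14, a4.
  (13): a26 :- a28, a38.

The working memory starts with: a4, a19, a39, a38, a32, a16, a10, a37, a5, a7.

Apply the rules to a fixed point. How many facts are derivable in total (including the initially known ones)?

Round 1 — (2), (3), (4), (8), derive a12, a8, a33, a14.
Round 2 — (11), (12), derive a9, a27.
Round 3 — (1), (6), derive a18, a21.
Round 4 — (7), (10), derive a36, a15.
Round 5 — (5), derive a1.
Closure: {a1, a10, a12, a14, a15, a16, a18, a19, a21, a27, a32, a33, a36, a37, a38, a39, a4, a5, a7, a8, a9} — 21 facts.

21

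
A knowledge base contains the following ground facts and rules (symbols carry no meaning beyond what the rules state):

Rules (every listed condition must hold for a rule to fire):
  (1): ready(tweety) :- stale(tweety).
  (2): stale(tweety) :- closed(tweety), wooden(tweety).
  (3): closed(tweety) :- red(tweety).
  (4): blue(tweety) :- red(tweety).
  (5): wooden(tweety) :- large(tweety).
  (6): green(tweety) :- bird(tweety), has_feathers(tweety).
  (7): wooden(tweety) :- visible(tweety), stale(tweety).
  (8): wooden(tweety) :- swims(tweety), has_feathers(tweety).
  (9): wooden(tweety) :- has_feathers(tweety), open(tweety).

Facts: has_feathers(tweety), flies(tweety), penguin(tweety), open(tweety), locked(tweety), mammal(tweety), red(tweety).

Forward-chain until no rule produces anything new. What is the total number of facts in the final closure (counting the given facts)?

Round 1: (3) [closed(tweety) :- red(tweety).]; (4) [blue(tweety) :- red(tweety).]; (9) [wooden(tweety) :- has_feathers(tweety), open(tweety).]. Adds closed(tweety), blue(tweety), wooden(tweety).
Round 2: (2) [stale(tweety) :- closed(tweety), wooden(tweety).]. Adds stale(tweety).
Round 3: (1) [ready(tweety) :- stale(tweety).]. Adds ready(tweety).
Closure: {blue(tweety), closed(tweety), flies(tweety), has_feathers(tweety), locked(tweety), mammal(tweety), open(tweety), penguin(tweety), ready(tweety), red(tweety), stale(tweety), wooden(tweety)} — 12 facts.

12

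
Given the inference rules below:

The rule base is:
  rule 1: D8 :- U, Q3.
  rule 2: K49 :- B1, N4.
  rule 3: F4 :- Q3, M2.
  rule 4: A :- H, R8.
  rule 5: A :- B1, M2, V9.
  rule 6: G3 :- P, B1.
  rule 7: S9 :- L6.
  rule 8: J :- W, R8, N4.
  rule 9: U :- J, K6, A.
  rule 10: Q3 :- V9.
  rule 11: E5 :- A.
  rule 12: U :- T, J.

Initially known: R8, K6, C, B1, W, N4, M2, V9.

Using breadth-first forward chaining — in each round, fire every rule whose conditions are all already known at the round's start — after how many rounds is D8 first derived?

Round 1 — rule 2, rule 5, rule 8, rule 10, derive K49, A, J, Q3.
Round 2 — rule 3, rule 9, rule 11, derive F4, U, E5.
Round 3 — rule 1, derive D8.
D8 first appears in round 3.

3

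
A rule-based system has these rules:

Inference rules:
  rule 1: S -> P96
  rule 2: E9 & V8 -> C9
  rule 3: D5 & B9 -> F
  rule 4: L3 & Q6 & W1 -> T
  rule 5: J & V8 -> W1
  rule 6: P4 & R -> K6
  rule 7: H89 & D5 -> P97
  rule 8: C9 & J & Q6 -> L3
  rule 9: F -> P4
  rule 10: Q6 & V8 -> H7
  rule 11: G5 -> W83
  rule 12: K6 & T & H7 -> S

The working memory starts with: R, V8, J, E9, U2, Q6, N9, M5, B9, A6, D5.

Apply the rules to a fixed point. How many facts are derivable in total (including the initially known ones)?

21

Round 1 fires rule 2, rule 3, rule 5, rule 10, giving C9, F, W1, H7.
Round 2 fires rule 8, rule 9, giving L3, P4.
Round 3 fires rule 4, rule 6, giving T, K6.
Round 4 fires rule 12, giving S.
Round 5 fires rule 1, giving P96.
Closure: {A6, B9, C9, D5, E9, F, H7, J, K6, L3, M5, N9, P4, P96, Q6, R, S, T, U2, V8, W1} — 21 facts.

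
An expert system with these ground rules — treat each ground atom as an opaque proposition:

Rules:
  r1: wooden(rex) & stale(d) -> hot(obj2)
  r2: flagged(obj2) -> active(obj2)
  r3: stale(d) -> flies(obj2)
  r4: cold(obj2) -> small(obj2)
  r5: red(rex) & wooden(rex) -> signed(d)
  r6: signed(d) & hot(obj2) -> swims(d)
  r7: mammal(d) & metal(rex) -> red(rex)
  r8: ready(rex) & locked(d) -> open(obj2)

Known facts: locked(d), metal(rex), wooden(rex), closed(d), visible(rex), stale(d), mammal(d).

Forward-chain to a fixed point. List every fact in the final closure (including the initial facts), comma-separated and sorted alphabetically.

closed(d), flies(obj2), hot(obj2), locked(d), mammal(d), metal(rex), red(rex), signed(d), stale(d), swims(d), visible(rex), wooden(rex)

[1] r1 [wooden(rex) & stale(d) -> hot(obj2)]; r3 [stale(d) -> flies(obj2)]; r7 [mammal(d) & metal(rex) -> red(rex)]. ⇒ new: hot(obj2), flies(obj2), red(rex).
[2] r5 [red(rex) & wooden(rex) -> signed(d)]. ⇒ new: signed(d).
[3] r6 [signed(d) & hot(obj2) -> swims(d)]. ⇒ new: swims(d).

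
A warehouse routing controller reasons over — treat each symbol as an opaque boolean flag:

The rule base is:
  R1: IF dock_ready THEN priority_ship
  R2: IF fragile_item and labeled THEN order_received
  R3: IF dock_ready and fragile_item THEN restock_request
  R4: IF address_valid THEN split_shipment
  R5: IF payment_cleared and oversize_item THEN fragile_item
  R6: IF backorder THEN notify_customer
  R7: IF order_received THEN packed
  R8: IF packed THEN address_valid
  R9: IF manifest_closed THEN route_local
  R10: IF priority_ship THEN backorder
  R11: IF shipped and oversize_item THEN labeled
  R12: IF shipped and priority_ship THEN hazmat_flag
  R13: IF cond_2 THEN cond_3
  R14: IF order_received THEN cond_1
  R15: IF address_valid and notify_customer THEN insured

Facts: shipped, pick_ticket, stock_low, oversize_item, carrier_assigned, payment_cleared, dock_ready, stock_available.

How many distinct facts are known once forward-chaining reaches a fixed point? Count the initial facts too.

[1] R1 [IF dock_ready THEN priority_ship]; R5 [IF payment_cleared and oversize_item THEN fragile_item]; R11 [IF shipped and oversize_item THEN labeled]. ⇒ new: priority_ship, fragile_item, labeled.
[2] R2 [IF fragile_item and labeled THEN order_received]; R3 [IF dock_ready and fragile_item THEN restock_request]; R10 [IF priority_ship THEN backorder]; R12 [IF shipped and priority_ship THEN hazmat_flag]. ⇒ new: order_received, restock_request, backorder, hazmat_flag.
[3] R6 [IF backorder THEN notify_customer]; R7 [IF order_received THEN packed]; R14 [IF order_received THEN cond_1]. ⇒ new: notify_customer, packed, cond_1.
[4] R8 [IF packed THEN address_valid]. ⇒ new: address_valid.
[5] R4 [IF address_valid THEN split_shipment]; R15 [IF address_valid and notify_customer THEN insured]. ⇒ new: split_shipment, insured.
Closure: {address_valid, backorder, carrier_assigned, cond_1, dock_ready, fragile_item, hazmat_flag, insured, labeled, notify_customer, order_received, oversize_item, packed, payment_cleared, pick_ticket, priority_ship, restock_request, shipped, split_shipment, stock_available, stock_low} — 21 facts.

21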